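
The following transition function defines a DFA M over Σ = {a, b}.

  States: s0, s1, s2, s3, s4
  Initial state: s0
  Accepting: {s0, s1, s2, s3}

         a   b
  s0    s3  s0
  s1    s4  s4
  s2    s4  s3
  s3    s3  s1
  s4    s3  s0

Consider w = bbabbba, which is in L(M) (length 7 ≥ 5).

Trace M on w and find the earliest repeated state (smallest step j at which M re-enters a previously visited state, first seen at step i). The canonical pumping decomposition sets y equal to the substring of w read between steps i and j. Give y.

Run of M on w = b b a b b b a:
  step 0: s0  (start)
  step 1: s0  (read b: s0→s0)   ← first repeat (s0 seen earlier)
  step 2: s0  (read b: s0→s0)
  step 3: s3  (read a: s0→s3)
  step 4: s1  (read b: s3→s1)
  step 5: s4  (read b: s1→s4)
  step 6: s0  (read b: s4→s0)
  step 7: s3  (read a: s0→s3)

So i = 0, j = 1, giving x = w[0:0] = ε, y = w[0:1] = b, z = w[1:7] = babbba.
Check: |xy| = 1 ≤ 5 and |y| = 1 ≥ 1. Reading y takes M from s0 back to s0, so every xyⁱz is accepted.
The DFA has 5 states, so the proof of the pumping lemma guarantees a repeated state among the first 5+1 visited; the segment between the two visits is the pumpable y.

b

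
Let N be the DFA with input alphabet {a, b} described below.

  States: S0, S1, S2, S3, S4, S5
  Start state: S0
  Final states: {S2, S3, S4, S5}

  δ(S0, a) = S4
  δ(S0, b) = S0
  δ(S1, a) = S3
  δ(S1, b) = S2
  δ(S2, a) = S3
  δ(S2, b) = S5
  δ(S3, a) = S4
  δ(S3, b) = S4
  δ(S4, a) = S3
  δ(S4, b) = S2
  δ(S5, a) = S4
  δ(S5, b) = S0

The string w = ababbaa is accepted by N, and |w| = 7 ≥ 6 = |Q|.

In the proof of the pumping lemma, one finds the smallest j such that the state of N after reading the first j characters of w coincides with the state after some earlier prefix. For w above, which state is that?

S4

Run of N on w = a b a b b a a:
  step 0: S0  (start)
  step 1: S4  (read a: S0→S4)
  step 2: S2  (read b: S4→S2)
  step 3: S3  (read a: S2→S3)
  step 4: S4  (read b: S3→S4)   ← first repeat (S4 seen earlier)
  step 5: S2  (read b: S4→S2)
  step 6: S3  (read a: S2→S3)
  step 7: S4  (read a: S3→S4)

The earliest repeat is at step j = 4: N is in S4, which it already visited at step i = 1.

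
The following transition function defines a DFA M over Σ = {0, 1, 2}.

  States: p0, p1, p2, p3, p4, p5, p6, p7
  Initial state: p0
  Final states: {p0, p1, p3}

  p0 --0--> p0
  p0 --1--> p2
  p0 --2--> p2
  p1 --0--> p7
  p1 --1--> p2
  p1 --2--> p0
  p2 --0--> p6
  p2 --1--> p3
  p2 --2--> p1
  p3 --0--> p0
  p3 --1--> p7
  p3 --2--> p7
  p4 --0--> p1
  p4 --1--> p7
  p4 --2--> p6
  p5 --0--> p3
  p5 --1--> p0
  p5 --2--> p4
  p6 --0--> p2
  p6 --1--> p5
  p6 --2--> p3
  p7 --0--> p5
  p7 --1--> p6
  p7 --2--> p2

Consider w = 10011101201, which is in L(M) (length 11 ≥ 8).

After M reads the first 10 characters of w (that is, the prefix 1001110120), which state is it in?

State sequence: p0 -1-> p2 -0-> p6 -0-> p2 -1-> p3 -1-> p7 -1-> p6 -0-> p2 -1-> p3 -2-> p7 -0-> p5

After reading 10 characters, M is in state p5.

p5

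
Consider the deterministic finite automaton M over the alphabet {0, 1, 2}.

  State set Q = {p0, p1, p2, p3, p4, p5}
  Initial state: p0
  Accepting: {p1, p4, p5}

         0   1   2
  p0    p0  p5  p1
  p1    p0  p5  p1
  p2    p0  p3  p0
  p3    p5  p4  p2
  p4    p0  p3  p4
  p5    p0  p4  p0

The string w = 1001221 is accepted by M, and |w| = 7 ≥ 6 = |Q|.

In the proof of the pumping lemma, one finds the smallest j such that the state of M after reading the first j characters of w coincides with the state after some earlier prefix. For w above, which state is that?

p0

Run of M on w = 1 0 0 1 2 2 1:
  step 0: p0  (start)
  step 1: p5  (read 1: p0→p5)
  step 2: p0  (read 0: p5→p0)   ← first repeat (p0 seen earlier)
  step 3: p0  (read 0: p0→p0)
  step 4: p5  (read 1: p0→p5)
  step 5: p0  (read 2: p5→p0)
  step 6: p1  (read 2: p0→p1)
  step 7: p5  (read 1: p1→p5)

The earliest repeat is at step j = 2: M is in p0, which it already visited at step i = 0.
With |Q| = 6, pigeonhole forces a state repeat no later than step 6; the substring read between the first and second visits to that state can be pumped.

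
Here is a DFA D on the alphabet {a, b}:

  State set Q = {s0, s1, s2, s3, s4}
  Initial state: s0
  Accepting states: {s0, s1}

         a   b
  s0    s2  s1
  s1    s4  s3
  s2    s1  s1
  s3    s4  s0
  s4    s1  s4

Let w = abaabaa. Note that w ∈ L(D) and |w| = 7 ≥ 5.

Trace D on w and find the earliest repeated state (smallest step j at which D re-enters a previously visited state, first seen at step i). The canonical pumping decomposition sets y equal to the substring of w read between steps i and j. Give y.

aa

State sequence: s0 -a-> s2 -b-> s1 -a-> s4 -a-> s1 -b-> s3 -a-> s4 -a-> s1
First repeat at step 4: s1 was already visited.

So i = 2, j = 4, giving x = w[0:2] = ab, y = w[2:4] = aa, z = w[4:7] = baa.
Check: |xy| = 4 ≤ 5 and |y| = 2 ≥ 1. Reading y takes D from s1 back to s1, so every xyⁱz is accepted.
Since D has 5 states, any run of length ≥ 5 visits 5+1 states, so by pigeonhole some state repeats within the first 5 steps — that repeat gives the pumpable loop.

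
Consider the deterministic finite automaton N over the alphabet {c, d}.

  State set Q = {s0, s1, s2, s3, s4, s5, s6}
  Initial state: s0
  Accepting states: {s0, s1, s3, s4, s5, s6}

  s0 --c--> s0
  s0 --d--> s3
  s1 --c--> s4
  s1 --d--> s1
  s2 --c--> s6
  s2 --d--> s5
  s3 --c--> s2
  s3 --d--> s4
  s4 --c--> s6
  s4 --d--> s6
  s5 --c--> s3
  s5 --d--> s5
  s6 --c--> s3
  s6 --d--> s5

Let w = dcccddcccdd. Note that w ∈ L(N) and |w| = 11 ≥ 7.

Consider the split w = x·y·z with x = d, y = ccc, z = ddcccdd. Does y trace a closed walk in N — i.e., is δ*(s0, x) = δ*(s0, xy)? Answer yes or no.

yes

Run of N on the first 4 characters of w = d c c c:
  step 0: s0  (start)
  step 1: s3  (read d: s0→s3)
  step 2: s2  (read c: s3→s2)
  step 3: s6  (read c: s2→s6)
  step 4: s3  (read c: s6→s3)

After x (step 1): s3. After xy (step 4): s3.
They match, so y = ccc drives N around a cycle from s3 back to itself; pumping y any number of times keeps N in s3 before reading z, and xyⁱz ∈ L(N) for every i ≥ 0.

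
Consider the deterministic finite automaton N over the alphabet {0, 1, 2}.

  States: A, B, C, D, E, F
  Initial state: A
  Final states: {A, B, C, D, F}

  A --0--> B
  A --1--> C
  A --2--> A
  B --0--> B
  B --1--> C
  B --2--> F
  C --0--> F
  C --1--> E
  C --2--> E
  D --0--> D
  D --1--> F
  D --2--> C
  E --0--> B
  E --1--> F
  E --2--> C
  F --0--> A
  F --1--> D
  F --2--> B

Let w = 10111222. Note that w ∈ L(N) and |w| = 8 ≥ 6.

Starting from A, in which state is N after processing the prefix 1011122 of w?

State sequence: A -1-> C -0-> F -1-> D -1-> F -1-> D -2-> C -2-> E

After reading 7 characters, N is in state E.
(This kind of state-tracing is the core of the pumping-lemma construction: with 6 states, pigeonhole forces a repeat within the first 6 steps.)

E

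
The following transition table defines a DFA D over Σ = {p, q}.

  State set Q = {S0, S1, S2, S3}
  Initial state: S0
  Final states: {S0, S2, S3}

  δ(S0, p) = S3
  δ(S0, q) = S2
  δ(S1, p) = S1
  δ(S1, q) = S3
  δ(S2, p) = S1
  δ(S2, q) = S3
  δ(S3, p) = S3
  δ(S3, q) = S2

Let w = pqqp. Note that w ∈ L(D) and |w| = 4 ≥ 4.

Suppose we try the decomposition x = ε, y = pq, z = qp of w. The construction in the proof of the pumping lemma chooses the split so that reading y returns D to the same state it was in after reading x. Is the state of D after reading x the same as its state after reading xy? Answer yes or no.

Run of D on the first 2 characters of w = p q:
  step 0: S0  (start)
  step 1: S3  (read p: S0→S3)
  step 2: S2  (read q: S3→S2)

After x (step 0): S0. After xy (step 2): S2.
They differ (S0 ≠ S2), so y is not a cycle from the state after x; this split is not the one the pumping-lemma construction produces, and pumping y need not keep the string in L(D).

no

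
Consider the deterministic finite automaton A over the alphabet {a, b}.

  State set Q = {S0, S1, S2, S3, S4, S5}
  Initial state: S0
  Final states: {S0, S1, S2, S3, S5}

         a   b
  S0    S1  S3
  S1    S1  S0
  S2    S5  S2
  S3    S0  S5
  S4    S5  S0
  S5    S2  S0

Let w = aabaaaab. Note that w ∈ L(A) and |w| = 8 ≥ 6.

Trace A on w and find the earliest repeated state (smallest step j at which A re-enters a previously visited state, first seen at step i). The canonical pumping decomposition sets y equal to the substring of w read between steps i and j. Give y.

Run of A on w = a a b a a a a b:
  step 0: S0  (start)
  step 1: S1  (read a: S0→S1)
  step 2: S1  (read a: S1→S1)   ← first repeat (S1 seen earlier)
  step 3: S0  (read b: S1→S0)
  step 4: S1  (read a: S0→S1)
  step 5: S1  (read a: S1→S1)
  step 6: S1  (read a: S1→S1)
  step 7: S1  (read a: S1→S1)
  step 8: S0  (read b: S1→S0)

So i = 1, j = 2, giving x = w[0:1] = a, y = w[1:2] = a, z = w[2:8] = baaaab.
Check: |xy| = 2 ≤ 6 and |y| = 1 ≥ 1. Reading y takes A from S1 back to S1, so every xyⁱz is accepted.
Pumping length from the standard proof: p = 6 (the number of states). The repeated state found above gives |xy| = j ≤ 6 and |y| = j − i ≥ 1.

a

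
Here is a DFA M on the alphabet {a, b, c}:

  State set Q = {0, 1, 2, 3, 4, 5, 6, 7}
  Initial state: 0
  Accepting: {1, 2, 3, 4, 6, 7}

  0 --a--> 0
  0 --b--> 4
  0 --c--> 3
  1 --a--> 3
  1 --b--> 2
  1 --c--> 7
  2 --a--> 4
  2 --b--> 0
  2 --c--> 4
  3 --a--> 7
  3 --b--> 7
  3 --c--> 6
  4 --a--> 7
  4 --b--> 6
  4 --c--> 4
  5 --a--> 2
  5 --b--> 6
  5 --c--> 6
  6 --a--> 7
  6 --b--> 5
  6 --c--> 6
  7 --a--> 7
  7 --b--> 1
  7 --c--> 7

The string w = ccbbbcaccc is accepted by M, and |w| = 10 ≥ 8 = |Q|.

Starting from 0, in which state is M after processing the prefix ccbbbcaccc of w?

7

State sequence: 0 -c-> 3 -c-> 6 -b-> 5 -b-> 6 -b-> 5 -c-> 6 -a-> 7 -c-> 7 -c-> 7 -c-> 7

After reading 10 characters, M is in state 7.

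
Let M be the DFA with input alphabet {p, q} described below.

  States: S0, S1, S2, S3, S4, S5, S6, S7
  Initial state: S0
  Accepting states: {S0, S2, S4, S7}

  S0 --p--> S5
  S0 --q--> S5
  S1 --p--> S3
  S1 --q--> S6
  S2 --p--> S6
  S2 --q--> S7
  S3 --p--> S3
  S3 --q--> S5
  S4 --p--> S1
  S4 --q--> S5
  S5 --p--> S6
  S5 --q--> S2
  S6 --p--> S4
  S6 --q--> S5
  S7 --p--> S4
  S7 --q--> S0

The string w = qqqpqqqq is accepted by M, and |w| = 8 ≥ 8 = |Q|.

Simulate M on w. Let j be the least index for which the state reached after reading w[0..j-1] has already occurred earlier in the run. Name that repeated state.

State sequence: S0 -q-> S5 -q-> S2 -q-> S7 -p-> S4 -q-> S5 -q-> S2 -q-> S7 -q-> S0
First repeat at step 5: S5 was already visited.

The earliest repeat is at step j = 5: M is in S5, which it already visited at step i = 1.
With |Q| = 8, pigeonhole forces a state repeat no later than step 8; the substring read between the first and second visits to that state can be pumped.

S5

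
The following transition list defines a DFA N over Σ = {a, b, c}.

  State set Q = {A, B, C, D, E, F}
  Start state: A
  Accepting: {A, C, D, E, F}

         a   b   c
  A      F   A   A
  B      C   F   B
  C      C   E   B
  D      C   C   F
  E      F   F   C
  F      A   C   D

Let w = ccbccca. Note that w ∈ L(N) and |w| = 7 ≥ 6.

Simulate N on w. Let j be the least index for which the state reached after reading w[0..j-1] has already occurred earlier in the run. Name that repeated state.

State sequence: A -c-> A -c-> A -b-> A -c-> A -c-> A -c-> A -a-> F
First repeat at step 1: A was already visited.

The earliest repeat is at step j = 1: N is in A, which it already visited at step i = 0.

A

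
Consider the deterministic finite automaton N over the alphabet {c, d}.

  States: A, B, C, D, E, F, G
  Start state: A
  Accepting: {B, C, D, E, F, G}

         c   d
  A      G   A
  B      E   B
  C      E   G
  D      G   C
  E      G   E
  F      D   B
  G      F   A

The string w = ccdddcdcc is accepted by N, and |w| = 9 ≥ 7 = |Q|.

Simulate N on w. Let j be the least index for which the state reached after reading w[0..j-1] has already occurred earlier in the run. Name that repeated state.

Run of N on w = c c d d d c d c c:
  step 0: A  (start)
  step 1: G  (read c: A→G)
  step 2: F  (read c: G→F)
  step 3: B  (read d: F→B)
  step 4: B  (read d: B→B)   ← first repeat (B seen earlier)
  step 5: B  (read d: B→B)
  step 6: E  (read c: B→E)
  step 7: E  (read d: E→E)
  step 8: G  (read c: E→G)
  step 9: F  (read c: G→F)

The earliest repeat is at step j = 4: N is in B, which it already visited at step i = 3.
Pumping length from the standard proof: p = 7 (the number of states). The repeated state found above gives |xy| = j ≤ 7 and |y| = j − i ≥ 1.

B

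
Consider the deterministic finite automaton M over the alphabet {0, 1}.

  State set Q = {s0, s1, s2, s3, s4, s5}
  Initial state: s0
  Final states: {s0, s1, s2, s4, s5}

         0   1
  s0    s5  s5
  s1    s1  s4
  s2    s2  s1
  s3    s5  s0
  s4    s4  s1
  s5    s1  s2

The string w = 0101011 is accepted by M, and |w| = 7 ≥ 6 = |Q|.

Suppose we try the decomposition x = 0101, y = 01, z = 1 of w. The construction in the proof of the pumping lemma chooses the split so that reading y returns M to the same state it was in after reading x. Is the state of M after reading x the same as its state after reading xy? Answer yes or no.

no

State sequence: s0 -0-> s5 -1-> s2 -0-> s2 -1-> s1 -0-> s1 -1-> s4

After x (step 4): s1. After xy (step 6): s4.
They differ (s1 ≠ s4), so y is not a cycle from the state after x; this split is not the one the pumping-lemma construction produces, and pumping y need not keep the string in L(M).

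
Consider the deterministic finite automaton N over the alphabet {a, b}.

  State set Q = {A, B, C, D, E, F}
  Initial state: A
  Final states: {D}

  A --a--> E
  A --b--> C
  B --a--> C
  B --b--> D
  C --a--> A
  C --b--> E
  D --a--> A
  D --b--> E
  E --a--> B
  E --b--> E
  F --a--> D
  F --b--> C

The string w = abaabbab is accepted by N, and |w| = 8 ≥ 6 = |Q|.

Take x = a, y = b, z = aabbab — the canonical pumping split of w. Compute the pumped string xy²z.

xy^2z = a·b·b·aabbab = abbaabbab.
Reading y = b takes N from E back to E, so after x·y·y the machine is still in E, and z then leads to the accepting state D. Hence abbaabbab ∈ L(N).

abbaabbab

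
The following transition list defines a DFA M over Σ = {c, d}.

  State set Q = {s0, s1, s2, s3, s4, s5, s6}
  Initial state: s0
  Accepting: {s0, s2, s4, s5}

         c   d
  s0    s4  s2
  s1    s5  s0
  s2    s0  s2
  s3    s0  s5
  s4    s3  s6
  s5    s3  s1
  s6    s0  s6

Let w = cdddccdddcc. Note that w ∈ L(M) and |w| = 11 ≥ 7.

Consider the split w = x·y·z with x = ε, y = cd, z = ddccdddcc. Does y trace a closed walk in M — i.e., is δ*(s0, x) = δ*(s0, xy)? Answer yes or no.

no

State sequence: s0 -c-> s4 -d-> s6

After x (step 0): s0. After xy (step 2): s6.
They differ (s0 ≠ s6), so y is not a cycle from the state after x; this split is not the one the pumping-lemma construction produces, and pumping y need not keep the string in L(M).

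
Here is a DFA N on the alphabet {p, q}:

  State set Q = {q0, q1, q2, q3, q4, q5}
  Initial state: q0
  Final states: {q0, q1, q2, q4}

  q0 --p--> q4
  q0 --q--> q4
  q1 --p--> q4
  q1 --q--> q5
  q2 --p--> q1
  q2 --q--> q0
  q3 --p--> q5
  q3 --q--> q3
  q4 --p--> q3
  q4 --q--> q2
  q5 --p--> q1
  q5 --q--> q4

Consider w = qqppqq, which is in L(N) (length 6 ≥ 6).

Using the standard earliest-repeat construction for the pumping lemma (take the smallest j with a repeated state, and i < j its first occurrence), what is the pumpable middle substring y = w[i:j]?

State sequence: q0 -q-> q4 -q-> q2 -p-> q1 -p-> q4 -q-> q2 -q-> q0
First repeat at step 4: q4 was already visited.

So i = 1, j = 4, giving x = w[0:1] = q, y = w[1:4] = qpp, z = w[4:6] = qq.
Check: |xy| = 4 ≤ 6 and |y| = 3 ≥ 1. Reading y takes N from q4 back to q4, so every xyⁱz is accepted.

qpp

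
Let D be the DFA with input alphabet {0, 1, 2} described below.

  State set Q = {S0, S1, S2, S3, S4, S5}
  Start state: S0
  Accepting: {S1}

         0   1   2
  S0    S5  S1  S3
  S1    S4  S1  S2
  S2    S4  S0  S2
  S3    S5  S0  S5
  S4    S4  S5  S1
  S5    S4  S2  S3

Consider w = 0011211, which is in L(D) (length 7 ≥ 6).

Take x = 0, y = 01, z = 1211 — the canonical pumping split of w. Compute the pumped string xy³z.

xy^3z = 0·01·01·01·1211 = 00101011211.
Reading y = 01 takes D from S5 back to S5, so after x·y·y·y the machine is still in S5, and z then leads to the accepting state S1. Hence 00101011211 ∈ L(D).

00101011211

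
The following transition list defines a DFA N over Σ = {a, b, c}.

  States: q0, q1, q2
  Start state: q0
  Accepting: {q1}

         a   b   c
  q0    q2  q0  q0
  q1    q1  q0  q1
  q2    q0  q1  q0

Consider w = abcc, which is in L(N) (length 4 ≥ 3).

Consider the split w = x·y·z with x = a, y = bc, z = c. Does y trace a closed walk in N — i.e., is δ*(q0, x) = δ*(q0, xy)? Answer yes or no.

Run of N on the first 3 characters of w = a b c:
  step 0: q0  (start)
  step 1: q2  (read a: q0→q2)
  step 2: q1  (read b: q2→q1)
  step 3: q1  (read c: q1→q1)

After x (step 1): q2. After xy (step 3): q1.
They differ (q2 ≠ q1), so y is not a cycle from the state after x; this split is not the one the pumping-lemma construction produces, and pumping y need not keep the string in L(N).

no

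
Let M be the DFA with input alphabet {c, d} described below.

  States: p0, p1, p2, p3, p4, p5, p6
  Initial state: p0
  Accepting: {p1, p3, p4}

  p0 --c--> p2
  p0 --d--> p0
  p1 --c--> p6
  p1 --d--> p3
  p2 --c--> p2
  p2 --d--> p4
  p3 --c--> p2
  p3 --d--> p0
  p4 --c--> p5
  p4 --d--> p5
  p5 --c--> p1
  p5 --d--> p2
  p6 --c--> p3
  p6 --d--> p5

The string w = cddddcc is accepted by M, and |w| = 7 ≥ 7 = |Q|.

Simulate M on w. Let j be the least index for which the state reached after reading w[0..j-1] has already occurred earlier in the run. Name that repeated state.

p2

Run of M on w = c d d d d c c:
  step 0: p0  (start)
  step 1: p2  (read c: p0→p2)
  step 2: p4  (read d: p2→p4)
  step 3: p5  (read d: p4→p5)
  step 4: p2  (read d: p5→p2)   ← first repeat (p2 seen earlier)
  step 5: p4  (read d: p2→p4)
  step 6: p5  (read c: p4→p5)
  step 7: p1  (read c: p5→p1)

The earliest repeat is at step j = 4: M is in p2, which it already visited at step i = 1.
With |Q| = 7, pigeonhole forces a state repeat no later than step 7; the substring read between the first and second visits to that state can be pumped.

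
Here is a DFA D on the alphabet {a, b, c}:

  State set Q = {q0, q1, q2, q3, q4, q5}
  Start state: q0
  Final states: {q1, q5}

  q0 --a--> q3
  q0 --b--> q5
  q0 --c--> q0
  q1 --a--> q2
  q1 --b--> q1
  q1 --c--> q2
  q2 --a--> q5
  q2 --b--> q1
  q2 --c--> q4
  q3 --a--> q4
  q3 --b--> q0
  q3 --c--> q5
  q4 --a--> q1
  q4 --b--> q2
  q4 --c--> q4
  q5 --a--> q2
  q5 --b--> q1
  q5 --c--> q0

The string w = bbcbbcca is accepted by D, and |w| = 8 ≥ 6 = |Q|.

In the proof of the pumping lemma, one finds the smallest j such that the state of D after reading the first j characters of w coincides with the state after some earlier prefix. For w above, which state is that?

q1

Run of D on w = b b c b b c c a:
  step 0: q0  (start)
  step 1: q5  (read b: q0→q5)
  step 2: q1  (read b: q5→q1)
  step 3: q2  (read c: q1→q2)
  step 4: q1  (read b: q2→q1)   ← first repeat (q1 seen earlier)
  step 5: q1  (read b: q1→q1)
  step 6: q2  (read c: q1→q2)
  step 7: q4  (read c: q2→q4)
  step 8: q1  (read a: q4→q1)

The earliest repeat is at step j = 4: D is in q1, which it already visited at step i = 2.
Pumping length from the standard proof: p = 6 (the number of states). The repeated state found above gives |xy| = j ≤ 6 and |y| = j − i ≥ 1.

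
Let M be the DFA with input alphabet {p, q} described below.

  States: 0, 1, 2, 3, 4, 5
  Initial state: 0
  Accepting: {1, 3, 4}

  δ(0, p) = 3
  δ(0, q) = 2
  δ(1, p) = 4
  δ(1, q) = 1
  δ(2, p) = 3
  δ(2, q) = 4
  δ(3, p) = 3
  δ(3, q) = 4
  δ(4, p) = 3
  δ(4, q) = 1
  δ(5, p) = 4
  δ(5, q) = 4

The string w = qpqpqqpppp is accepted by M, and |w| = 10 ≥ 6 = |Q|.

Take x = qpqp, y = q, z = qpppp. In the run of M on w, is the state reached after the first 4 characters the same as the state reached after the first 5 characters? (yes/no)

State sequence: 0 -q-> 2 -p-> 3 -q-> 4 -p-> 3 -q-> 4

After x (step 4): 3. After xy (step 5): 4.
They differ (3 ≠ 4), so y is not a cycle from the state after x; this split is not the one the pumping-lemma construction produces, and pumping y need not keep the string in L(M).

no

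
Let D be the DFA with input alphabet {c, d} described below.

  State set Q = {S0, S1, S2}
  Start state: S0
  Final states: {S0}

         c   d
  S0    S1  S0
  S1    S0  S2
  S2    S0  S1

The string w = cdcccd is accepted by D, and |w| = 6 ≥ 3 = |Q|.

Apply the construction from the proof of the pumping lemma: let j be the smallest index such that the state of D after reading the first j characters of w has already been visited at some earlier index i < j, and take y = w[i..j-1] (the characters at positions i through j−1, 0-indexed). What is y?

State sequence: S0 -c-> S1 -d-> S2 -c-> S0 -c-> S1 -c-> S0 -d-> S0
First repeat at step 3: S0 was already visited.

So i = 0, j = 3, giving x = w[0:0] = ε, y = w[0:3] = cdc, z = w[3:6] = ccd.
Check: |xy| = 3 ≤ 3 and |y| = 3 ≥ 1. Reading y takes D from S0 back to S0, so every xyⁱz is accepted.

cdc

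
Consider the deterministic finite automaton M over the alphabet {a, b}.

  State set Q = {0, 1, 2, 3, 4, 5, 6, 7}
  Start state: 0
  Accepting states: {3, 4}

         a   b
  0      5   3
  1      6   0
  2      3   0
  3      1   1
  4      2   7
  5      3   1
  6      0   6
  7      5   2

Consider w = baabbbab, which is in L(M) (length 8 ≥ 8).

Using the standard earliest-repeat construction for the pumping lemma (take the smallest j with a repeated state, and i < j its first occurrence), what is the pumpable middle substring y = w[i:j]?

b

State sequence: 0 -b-> 3 -a-> 1 -a-> 6 -b-> 6 -b-> 6 -b-> 6 -a-> 0 -b-> 3
First repeat at step 4: 6 was already visited.

So i = 3, j = 4, giving x = w[0:3] = baa, y = w[3:4] = b, z = w[4:8] = bbab.
Check: |xy| = 4 ≤ 8 and |y| = 1 ≥ 1. Reading y takes M from 6 back to 6, so every xyⁱz is accepted.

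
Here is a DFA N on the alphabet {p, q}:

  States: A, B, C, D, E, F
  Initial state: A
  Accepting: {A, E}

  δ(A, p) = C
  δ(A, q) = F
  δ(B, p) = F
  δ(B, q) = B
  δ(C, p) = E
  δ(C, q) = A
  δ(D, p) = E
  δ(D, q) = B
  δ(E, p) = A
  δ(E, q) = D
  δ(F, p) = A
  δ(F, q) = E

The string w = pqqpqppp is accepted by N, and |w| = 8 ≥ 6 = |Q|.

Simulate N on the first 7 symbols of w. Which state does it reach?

C

State sequence: A -p-> C -q-> A -q-> F -p-> A -q-> F -p-> A -p-> C

After reading 7 characters, N is in state C.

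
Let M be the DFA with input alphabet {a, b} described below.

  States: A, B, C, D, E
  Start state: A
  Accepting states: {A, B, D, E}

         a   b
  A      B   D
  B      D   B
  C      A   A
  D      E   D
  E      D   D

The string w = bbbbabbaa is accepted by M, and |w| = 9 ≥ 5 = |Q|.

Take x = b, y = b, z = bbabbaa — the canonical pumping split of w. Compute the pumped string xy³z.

xy^3z = b·b·b·b·bbabbaa = bbbbbbabbaa.
Reading y = b takes M from D back to D, so after x·y·y·y the machine is still in D, and z then leads to the accepting state D. Hence bbbbbbabbaa ∈ L(M).

bbbbbbabbaa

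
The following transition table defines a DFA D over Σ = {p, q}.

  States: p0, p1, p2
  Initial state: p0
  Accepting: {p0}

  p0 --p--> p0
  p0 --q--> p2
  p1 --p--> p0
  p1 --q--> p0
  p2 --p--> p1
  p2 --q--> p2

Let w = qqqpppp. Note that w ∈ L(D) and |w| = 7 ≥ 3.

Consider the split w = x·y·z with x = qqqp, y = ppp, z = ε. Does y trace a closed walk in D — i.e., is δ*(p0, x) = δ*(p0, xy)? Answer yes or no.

Run of D on the first 7 characters of w = q q q p p p p:
  step 0: p0  (start)
  step 1: p2  (read q: p0→p2)
  step 2: p2  (read q: p2→p2)
  step 3: p2  (read q: p2→p2)
  step 4: p1  (read p: p2→p1)
  step 5: p0  (read p: p1→p0)
  step 6: p0  (read p: p0→p0)
  step 7: p0  (read p: p0→p0)

After x (step 4): p1. After xy (step 7): p0.
They differ (p1 ≠ p0), so y is not a cycle from the state after x; this split is not the one the pumping-lemma construction produces, and pumping y need not keep the string in L(D).

no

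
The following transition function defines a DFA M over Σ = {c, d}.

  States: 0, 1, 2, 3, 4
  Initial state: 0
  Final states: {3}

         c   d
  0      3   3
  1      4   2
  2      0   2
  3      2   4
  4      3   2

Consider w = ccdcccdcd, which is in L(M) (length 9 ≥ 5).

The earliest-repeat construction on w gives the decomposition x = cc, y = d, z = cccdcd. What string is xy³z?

ccdddcccdcd

xy^3z = cc·d·d·d·cccdcd = ccdddcccdcd.
Reading y = d takes M from 2 back to 2, so after x·y·y·y the machine is still in 2, and z then leads to the accepting state 3. Hence ccdddcccdcd ∈ L(M).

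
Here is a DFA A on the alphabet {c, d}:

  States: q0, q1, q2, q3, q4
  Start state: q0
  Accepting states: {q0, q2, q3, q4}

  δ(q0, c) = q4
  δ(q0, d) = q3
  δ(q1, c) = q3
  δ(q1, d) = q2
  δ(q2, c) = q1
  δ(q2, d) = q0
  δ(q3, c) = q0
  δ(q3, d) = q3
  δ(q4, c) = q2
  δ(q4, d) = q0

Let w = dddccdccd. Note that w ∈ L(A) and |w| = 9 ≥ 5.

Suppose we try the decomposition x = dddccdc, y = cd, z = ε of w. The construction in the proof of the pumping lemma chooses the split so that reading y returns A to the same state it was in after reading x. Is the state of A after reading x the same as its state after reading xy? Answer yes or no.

Run of A on the first 9 characters of w = d d d c c d c c d:
  step 0: q0  (start)
  step 1: q3  (read d: q0→q3)
  step 2: q3  (read d: q3→q3)
  step 3: q3  (read d: q3→q3)
  step 4: q0  (read c: q3→q0)
  step 5: q4  (read c: q0→q4)
  step 6: q0  (read d: q4→q0)
  step 7: q4  (read c: q0→q4)
  step 8: q2  (read c: q4→q2)
  step 9: q0  (read d: q2→q0)

After x (step 7): q4. After xy (step 9): q0.
They differ (q4 ≠ q0), so y is not a cycle from the state after x; this split is not the one the pumping-lemma construction produces, and pumping y need not keep the string in L(A).

no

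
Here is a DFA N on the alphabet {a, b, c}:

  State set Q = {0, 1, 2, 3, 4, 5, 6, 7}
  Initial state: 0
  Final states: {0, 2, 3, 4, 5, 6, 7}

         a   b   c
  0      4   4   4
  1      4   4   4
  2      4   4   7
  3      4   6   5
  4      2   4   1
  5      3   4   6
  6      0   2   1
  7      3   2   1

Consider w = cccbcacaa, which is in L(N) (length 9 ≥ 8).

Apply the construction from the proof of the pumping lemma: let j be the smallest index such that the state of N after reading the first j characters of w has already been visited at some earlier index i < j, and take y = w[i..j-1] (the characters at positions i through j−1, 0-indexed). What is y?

cc

Run of N on w = c c c b c a c a a:
  step 0: 0  (start)
  step 1: 4  (read c: 0→4)
  step 2: 1  (read c: 4→1)
  step 3: 4  (read c: 1→4)   ← first repeat (4 seen earlier)
  step 4: 4  (read b: 4→4)
  step 5: 1  (read c: 4→1)
  step 6: 4  (read a: 1→4)
  step 7: 1  (read c: 4→1)
  step 8: 4  (read a: 1→4)
  step 9: 2  (read a: 4→2)

So i = 1, j = 3, giving x = w[0:1] = c, y = w[1:3] = cc, z = w[3:9] = bcacaa.
Check: |xy| = 3 ≤ 8 and |y| = 2 ≥ 1. Reading y takes N from 4 back to 4, so every xyⁱz is accepted.
With |Q| = 8, pigeonhole forces a state repeat no later than step 8; the substring read between the first and second visits to that state can be pumped.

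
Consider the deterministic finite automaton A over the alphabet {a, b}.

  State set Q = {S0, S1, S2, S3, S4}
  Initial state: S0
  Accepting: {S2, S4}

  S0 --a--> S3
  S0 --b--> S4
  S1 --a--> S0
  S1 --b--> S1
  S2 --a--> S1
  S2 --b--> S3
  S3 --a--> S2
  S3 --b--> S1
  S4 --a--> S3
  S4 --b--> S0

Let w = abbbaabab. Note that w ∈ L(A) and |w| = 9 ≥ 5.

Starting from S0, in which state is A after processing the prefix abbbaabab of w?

Run of A on the first 9 characters of w = a b b b a a b a b:
  step 0: S0  (start)
  step 1: S3  (read a: S0→S3)
  step 2: S1  (read b: S3→S1)
  step 3: S1  (read b: S1→S1)
  step 4: S1  (read b: S1→S1)
  step 5: S0  (read a: S1→S0)
  step 6: S3  (read a: S0→S3)
  step 7: S1  (read b: S3→S1)
  step 8: S0  (read a: S1→S0)
  step 9: S4  (read b: S0→S4)

After reading 9 characters, A is in state S4.

S4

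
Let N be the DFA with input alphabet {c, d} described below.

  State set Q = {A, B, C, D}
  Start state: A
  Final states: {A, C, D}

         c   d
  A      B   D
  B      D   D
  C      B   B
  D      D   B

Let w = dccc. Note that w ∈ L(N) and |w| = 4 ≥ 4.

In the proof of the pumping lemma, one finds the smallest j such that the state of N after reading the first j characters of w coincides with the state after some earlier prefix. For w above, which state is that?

State sequence: A -d-> D -c-> D -c-> D -c-> D
First repeat at step 2: D was already visited.

The earliest repeat is at step j = 2: N is in D, which it already visited at step i = 1.
The DFA has 4 states, so the proof of the pumping lemma guarantees a repeated state among the first 4+1 visited; the segment between the two visits is the pumpable y.

D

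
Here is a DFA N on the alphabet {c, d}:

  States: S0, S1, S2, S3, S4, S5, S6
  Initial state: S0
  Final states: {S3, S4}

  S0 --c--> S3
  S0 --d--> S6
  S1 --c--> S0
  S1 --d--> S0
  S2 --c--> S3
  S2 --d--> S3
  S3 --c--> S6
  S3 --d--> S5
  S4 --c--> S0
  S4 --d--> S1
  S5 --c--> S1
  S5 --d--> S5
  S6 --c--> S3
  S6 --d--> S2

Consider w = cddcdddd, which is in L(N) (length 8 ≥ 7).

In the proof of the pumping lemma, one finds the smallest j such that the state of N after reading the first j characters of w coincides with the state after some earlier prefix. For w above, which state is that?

S5

State sequence: S0 -c-> S3 -d-> S5 -d-> S5 -c-> S1 -d-> S0 -d-> S6 -d-> S2 -d-> S3
First repeat at step 3: S5 was already visited.

The earliest repeat is at step j = 3: N is in S5, which it already visited at step i = 2.
With |Q| = 7, pigeonhole forces a state repeat no later than step 7; the substring read between the first and second visits to that state can be pumped.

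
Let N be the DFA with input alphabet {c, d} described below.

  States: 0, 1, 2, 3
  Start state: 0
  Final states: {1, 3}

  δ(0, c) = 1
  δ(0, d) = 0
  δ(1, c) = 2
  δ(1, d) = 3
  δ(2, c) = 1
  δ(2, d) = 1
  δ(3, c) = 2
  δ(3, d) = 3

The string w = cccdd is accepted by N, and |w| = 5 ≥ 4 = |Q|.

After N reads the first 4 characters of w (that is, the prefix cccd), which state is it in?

State sequence: 0 -c-> 1 -c-> 2 -c-> 1 -d-> 3

After reading 4 characters, N is in state 3.

3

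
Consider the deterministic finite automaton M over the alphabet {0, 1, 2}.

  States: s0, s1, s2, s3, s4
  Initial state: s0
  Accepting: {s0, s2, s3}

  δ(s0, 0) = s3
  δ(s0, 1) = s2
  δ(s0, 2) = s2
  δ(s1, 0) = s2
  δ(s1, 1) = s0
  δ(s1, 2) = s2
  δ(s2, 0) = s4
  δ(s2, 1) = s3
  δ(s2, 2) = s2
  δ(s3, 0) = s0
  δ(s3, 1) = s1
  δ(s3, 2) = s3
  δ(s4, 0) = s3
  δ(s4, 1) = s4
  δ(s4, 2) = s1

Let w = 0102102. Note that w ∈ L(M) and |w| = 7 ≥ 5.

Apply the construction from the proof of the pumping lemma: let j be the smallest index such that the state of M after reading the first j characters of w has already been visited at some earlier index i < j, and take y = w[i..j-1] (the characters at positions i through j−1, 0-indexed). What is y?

Run of M on w = 0 1 0 2 1 0 2:
  step 0: s0  (start)
  step 1: s3  (read 0: s0→s3)
  step 2: s1  (read 1: s3→s1)
  step 3: s2  (read 0: s1→s2)
  step 4: s2  (read 2: s2→s2)   ← first repeat (s2 seen earlier)
  step 5: s3  (read 1: s2→s3)
  step 6: s0  (read 0: s3→s0)
  step 7: s2  (read 2: s0→s2)

So i = 3, j = 4, giving x = w[0:3] = 010, y = w[3:4] = 2, z = w[4:7] = 102.
Check: |xy| = 4 ≤ 5 and |y| = 1 ≥ 1. Reading y takes M from s2 back to s2, so every xyⁱz is accepted.
Since M has 5 states, any run of length ≥ 5 visits 5+1 states, so by pigeonhole some state repeats within the first 5 steps — that repeat gives the pumpable loop.

2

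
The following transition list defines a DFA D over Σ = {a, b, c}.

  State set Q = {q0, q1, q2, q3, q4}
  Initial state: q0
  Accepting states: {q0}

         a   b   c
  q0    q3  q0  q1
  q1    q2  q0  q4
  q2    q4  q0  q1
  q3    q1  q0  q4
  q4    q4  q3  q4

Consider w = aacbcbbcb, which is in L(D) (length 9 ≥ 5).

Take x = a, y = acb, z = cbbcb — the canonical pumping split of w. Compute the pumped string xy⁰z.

acbbcb

xy⁰z = xz = a·cbbcb = acbbcb.
Reading y = acb takes D from q3 back to q3, so after x the machine is still in q3, and z then leads to the accepting state q0. Hence acbbcb ∈ L(D).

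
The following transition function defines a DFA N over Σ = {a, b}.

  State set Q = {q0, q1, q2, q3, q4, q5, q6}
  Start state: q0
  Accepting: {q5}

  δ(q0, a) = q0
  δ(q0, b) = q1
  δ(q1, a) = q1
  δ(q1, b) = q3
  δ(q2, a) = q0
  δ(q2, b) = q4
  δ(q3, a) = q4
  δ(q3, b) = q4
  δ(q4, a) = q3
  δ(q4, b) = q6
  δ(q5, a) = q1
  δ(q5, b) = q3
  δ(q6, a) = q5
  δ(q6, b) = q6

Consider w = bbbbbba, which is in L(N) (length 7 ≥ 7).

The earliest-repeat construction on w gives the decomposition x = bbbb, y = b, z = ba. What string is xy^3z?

xy^3z = bbbb·b·b·b·ba = bbbbbbbba.
Reading y = b takes N from q6 back to q6, so after x·y·y·y the machine is still in q6, and z then leads to the accepting state q5. Hence bbbbbbbba ∈ L(N).

bbbbbbbba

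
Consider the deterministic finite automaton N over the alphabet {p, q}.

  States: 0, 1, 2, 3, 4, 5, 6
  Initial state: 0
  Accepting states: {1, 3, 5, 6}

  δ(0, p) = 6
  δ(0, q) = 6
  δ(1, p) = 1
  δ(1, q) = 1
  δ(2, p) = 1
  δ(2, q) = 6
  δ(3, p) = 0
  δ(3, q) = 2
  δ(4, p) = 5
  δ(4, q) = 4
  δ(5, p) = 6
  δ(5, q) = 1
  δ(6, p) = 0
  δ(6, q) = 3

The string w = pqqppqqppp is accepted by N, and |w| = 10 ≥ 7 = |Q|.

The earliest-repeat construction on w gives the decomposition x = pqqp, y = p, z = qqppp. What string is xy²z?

xy^2z = pqqp·p·p·qqppp = pqqpppqqppp.
Reading y = p takes N from 1 back to 1, so after x·y·y the machine is still in 1, and z then leads to the accepting state 1. Hence pqqpppqqppp ∈ L(N).

pqqpppqqppp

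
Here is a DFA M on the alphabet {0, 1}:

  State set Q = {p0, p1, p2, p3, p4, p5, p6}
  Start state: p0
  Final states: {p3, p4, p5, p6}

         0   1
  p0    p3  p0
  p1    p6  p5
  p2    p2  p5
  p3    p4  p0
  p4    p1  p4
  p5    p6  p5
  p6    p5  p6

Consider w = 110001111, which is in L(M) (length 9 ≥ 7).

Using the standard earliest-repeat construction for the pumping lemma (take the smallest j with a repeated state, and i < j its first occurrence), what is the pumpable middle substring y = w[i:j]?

State sequence: p0 -1-> p0 -1-> p0 -0-> p3 -0-> p4 -0-> p1 -1-> p5 -1-> p5 -1-> p5 -1-> p5
First repeat at step 1: p0 was already visited.

So i = 0, j = 1, giving x = w[0:0] = ε, y = w[0:1] = 1, z = w[1:9] = 10001111.
Check: |xy| = 1 ≤ 7 and |y| = 1 ≥ 1. Reading y takes M from p0 back to p0, so every xyⁱz is accepted.
With |Q| = 7, pigeonhole forces a state repeat no later than step 7; the substring read between the first and second visits to that state can be pumped.

1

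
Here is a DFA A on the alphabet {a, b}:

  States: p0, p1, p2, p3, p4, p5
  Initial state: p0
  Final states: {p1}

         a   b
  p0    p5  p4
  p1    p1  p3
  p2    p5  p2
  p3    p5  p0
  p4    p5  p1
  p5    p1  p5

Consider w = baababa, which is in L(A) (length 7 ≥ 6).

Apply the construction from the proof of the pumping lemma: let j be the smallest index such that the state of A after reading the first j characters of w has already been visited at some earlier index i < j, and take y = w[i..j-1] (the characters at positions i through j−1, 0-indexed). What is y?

Run of A on w = b a a b a b a:
  step 0: p0  (start)
  step 1: p4  (read b: p0→p4)
  step 2: p5  (read a: p4→p5)
  step 3: p1  (read a: p5→p1)
  step 4: p3  (read b: p1→p3)
  step 5: p5  (read a: p3→p5)   ← first repeat (p5 seen earlier)
  step 6: p5  (read b: p5→p5)
  step 7: p1  (read a: p5→p1)

So i = 2, j = 5, giving x = w[0:2] = ba, y = w[2:5] = aba, z = w[5:7] = ba.
Check: |xy| = 5 ≤ 6 and |y| = 3 ≥ 1. Reading y takes A from p5 back to p5, so every xyⁱz is accepted.

aba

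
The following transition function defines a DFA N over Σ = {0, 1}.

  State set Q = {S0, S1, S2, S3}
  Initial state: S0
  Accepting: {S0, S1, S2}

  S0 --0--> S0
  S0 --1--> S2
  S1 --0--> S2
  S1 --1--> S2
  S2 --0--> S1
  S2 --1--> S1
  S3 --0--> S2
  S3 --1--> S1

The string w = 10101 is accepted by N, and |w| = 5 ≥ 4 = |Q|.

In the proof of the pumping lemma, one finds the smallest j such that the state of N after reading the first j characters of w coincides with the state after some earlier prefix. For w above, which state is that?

State sequence: S0 -1-> S2 -0-> S1 -1-> S2 -0-> S1 -1-> S2
First repeat at step 3: S2 was already visited.

The earliest repeat is at step j = 3: N is in S2, which it already visited at step i = 1.
The DFA has 4 states, so the proof of the pumping lemma guarantees a repeated state among the first 4+1 visited; the segment between the two visits is the pumpable y.

S2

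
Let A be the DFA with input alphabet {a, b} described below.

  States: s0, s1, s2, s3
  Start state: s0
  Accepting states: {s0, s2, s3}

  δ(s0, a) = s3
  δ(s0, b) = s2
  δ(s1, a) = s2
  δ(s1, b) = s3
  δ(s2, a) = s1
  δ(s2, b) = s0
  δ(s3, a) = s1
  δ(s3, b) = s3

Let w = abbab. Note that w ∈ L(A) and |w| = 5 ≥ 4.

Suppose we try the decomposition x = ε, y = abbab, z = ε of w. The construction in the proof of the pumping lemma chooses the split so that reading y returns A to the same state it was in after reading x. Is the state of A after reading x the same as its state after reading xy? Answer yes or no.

no

Run of A on the first 5 characters of w = a b b a b:
  step 0: s0  (start)
  step 1: s3  (read a: s0→s3)
  step 2: s3  (read b: s3→s3)
  step 3: s3  (read b: s3→s3)
  step 4: s1  (read a: s3→s1)
  step 5: s3  (read b: s1→s3)

After x (step 0): s0. After xy (step 5): s3.
They differ (s0 ≠ s3), so y is not a cycle from the state after x; this split is not the one the pumping-lemma construction produces, and pumping y need not keep the string in L(A).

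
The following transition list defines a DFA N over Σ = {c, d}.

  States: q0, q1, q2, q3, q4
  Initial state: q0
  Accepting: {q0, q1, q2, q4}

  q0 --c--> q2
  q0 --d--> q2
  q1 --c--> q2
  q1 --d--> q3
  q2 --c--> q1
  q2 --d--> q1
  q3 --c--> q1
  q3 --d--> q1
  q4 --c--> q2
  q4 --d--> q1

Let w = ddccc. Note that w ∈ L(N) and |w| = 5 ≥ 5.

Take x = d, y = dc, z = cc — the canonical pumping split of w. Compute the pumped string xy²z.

ddcdccc

xy^2z = d·dc·dc·cc = ddcdccc.
Reading y = dc takes N from q2 back to q2, so after x·y·y the machine is still in q2, and z then leads to the accepting state q2. Hence ddcdccc ∈ L(N).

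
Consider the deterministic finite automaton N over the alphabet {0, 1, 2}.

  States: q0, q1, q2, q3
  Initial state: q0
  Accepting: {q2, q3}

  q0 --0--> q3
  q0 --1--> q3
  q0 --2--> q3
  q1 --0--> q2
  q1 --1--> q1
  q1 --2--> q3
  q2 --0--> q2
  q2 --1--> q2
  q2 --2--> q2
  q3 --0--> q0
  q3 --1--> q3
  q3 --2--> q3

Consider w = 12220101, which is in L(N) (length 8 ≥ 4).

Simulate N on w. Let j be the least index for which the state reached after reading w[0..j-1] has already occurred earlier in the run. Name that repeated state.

q3

State sequence: q0 -1-> q3 -2-> q3 -2-> q3 -2-> q3 -0-> q0 -1-> q3 -0-> q0 -1-> q3
First repeat at step 2: q3 was already visited.

The earliest repeat is at step j = 2: N is in q3, which it already visited at step i = 1.
Pumping length from the standard proof: p = 4 (the number of states). The repeated state found above gives |xy| = j ≤ 4 and |y| = j − i ≥ 1.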